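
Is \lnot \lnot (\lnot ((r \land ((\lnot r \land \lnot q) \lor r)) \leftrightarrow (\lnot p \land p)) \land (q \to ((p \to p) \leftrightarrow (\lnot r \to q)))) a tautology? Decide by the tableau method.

Not valid

Assume the negation and expand:
Initial set: {\lnot \lnot \lnot (\lnot ((r \land ((\lnot r \land \lnot q) \lor r)) \leftrightarrow (\lnot p \land p)) \land (q \to ((p \to p) \leftrightarrow (\lnot r \to q))))}.
\lnot \lnot \lnot (\lnot ((r \land ((\lnot r \land \lnot q) \lor r)) \leftrightarrow (\lnot p \land p)) \land (q \to ((p \to p) \leftrightarrow (\lnot r \to q)))): drop double negation, giving \lnot (\lnot ((r \land ((\lnot r \land \lnot q) \lor r)) \leftrightarrow (\lnot p \land p)) \land (q \to ((p \to p) \leftrightarrow (\lnot r \to q)))).
\lnot (\lnot ((r \land ((\lnot r \land \lnot q) \lor r)) \leftrightarrow (\lnot p \land p)) \land (q \to ((p \to p) \leftrightarrow (\lnot r \to q)))): β-rule — branch into \lnot \lnot ((r \land ((\lnot r \land \lnot q) \lor r)) \leftrightarrow (\lnot p \land p))  //  \lnot (q \to ((p \to p) \leftrightarrow (\lnot r \to q))).
  branch 1 (add \lnot \lnot ((r \land ((\lnot r \land \lnot q) \lor r)) \leftrightarrow (\lnot p \land p))):
    \lnot \lnot ((r \land ((\lnot r \land \lnot q) \lor r)) \leftrightarrow (\lnot p \land p)): β-rule — branch into (r \land ((\lnot r \land \lnot q) \lor r)), (\lnot p \land p)  //  \lnot (r \land ((\lnot r \land \lnot q) \lor r)), \lnot (\lnot p \land p).
      branch 1.1 (add (r \land ((\lnot r \land \lnot q) \lor r)), (\lnot p \land p)):
        (r \land ((\lnot r \land \lnot q) \lor r)): α-rule — add r, ((\lnot r \land \lnot q) \lor r).
        (\lnot p \land p): α-rule — add \lnot p, p.
        × closes — contains both p and \lnot p.
      branch 1.2 (add \lnot (r \land ((\lnot r \land \lnot q) \lor r)), \lnot (\lnot p \land p)):
        \lnot (r \land ((\lnot r \land \lnot q) \lor r)): β-rule — branch into \lnot r  //  \lnot ((\lnot r \land \lnot q) \lor r).
          branch 1.2.1 (add \lnot r):
            \lnot (\lnot p \land p): β-rule — branch into \lnot \lnot p  //  \lnot p.
              branch 1.2.1.1 (add \lnot \lnot p):
                ○ open, literals {p=true, r=false}.
              branch 1.2.1.2 (add \lnot p):
                ○ open, literals {p=false, r=false}.
          branch 1.2.2 (add \lnot ((\lnot r \land \lnot q) \lor r)):
            \lnot ((\lnot r \land \lnot q) \lor r): α-rule — add \lnot (\lnot r \land \lnot q), \lnot r.
            \lnot (\lnot p \land p): β-rule — branch into \lnot \lnot p  //  \lnot p.
              branch 1.2.2.1 (add \lnot \lnot p):
                \lnot (\lnot r \land \lnot q): β-rule — branch into \lnot \lnot r  //  \lnot \lnot q.
                  branch 1.2.2.1.1 (add \lnot \lnot r):
                    × closes — contains both r and \lnot r.
                  branch 1.2.2.1.2 (add \lnot \lnot q):
                    ○ open, literals {p=true, q=true, r=false}.
              branch 1.2.2.2 (add \lnot p):
                \lnot (\lnot r \land \lnot q): β-rule — branch into \lnot \lnot r  //  \lnot \lnot q.
                  branch 1.2.2.2.1 (add \lnot \lnot r):
                    × closes — contains both r and \lnot r.
                  branch 1.2.2.2.2 (add \lnot \lnot q):
                    ○ open, literals {p=false, q=true, r=false}.
  branch 2 (add \lnot (q \to ((p \to p) \leftrightarrow (\lnot r \to q)))):
    \lnot (q \to ((p \to p) \leftrightarrow (\lnot r \to q))): α-rule — add q, \lnot ((p \to p) \leftrightarrow (\lnot r \to q)).
    \lnot ((p \to p) \leftrightarrow (\lnot r \to q)): β-rule — branch into (p \to p), \lnot (\lnot r \to q)  //  \lnot (p \to p), (\lnot r \to q).
      branch 2.1 (add (p \to p), \lnot (\lnot r \to q)):
        \lnot (\lnot r \to q): α-rule — add \lnot r, \lnot q.
        × closes — contains both q and \lnot q.
      branch 2.2 (add \lnot (p \to p), (\lnot r \to q)):
        \lnot (p \to p): α-rule — add p, \lnot p.
        × closes — contains both p and \lnot p.
5 branches closed, 4 open.
An open branch gives a countermodel: p=true, r=false (unmentioned atoms arbitrary); under it the original formula is false.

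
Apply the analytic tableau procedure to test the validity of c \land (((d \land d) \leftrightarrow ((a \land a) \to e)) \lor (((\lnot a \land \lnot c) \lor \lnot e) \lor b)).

Not valid

Assume the negation and expand:
Initial set: {\lnot (c \land (((d \land d) \leftrightarrow ((a \land a) \to e)) \lor (((\lnot a \land \lnot c) \lor \lnot e) \lor b)))}.
\lnot (c \land (((d \land d) \leftrightarrow ((a \land a) \to e)) \lor (((\lnot a \land \lnot c) \lor \lnot e) \lor b))): β-rule — branch into \lnot c  //  \lnot (((d \land d) \leftrightarrow ((a \land a) \to e)) \lor (((\lnot a \land \lnot c) \lor \lnot e) \lor b)).
  branch 1 (add \lnot c):
    ○ open, literals {c=0}.
  branch 2 (add \lnot (((d \land d) \leftrightarrow ((a \land a) \to e)) \lor (((\lnot a \land \lnot c) \lor \lnot e) \lor b))):
    \lnot (((d \land d) \leftrightarrow ((a \land a) \to e)) \lor (((\lnot a \land \lnot c) \lor \lnot e) \lor b)): α-rule — add \lnot ((d \land d) \leftrightarrow ((a \land a) \to e)), \lnot (((\lnot a \land \lnot c) \lor \lnot e) \lor b).
    \lnot (((\lnot a \land \lnot c) \lor \lnot e) \lor b): α-rule — add \lnot ((\lnot a \land \lnot c) \lor \lnot e), \lnot b.
    \lnot ((\lnot a \land \lnot c) \lor \lnot e): α-rule — add \lnot (\lnot a \land \lnot c), \lnot \lnot e.
    \lnot ((d \land d) \leftrightarrow ((a \land a) \to e)): β-rule — branch into (d \land d), \lnot ((a \land a) \to e)  //  \lnot (d \land d), ((a \land a) \to e).
      branch 2.1 (add (d \land d), \lnot ((a \land a) \to e)):
        (d \land d): α-rule — add d, d.
        \lnot ((a \land a) \to e): α-rule — add (a \land a), \lnot e.
        × closes — contains both e and \lnot e.
      branch 2.2 (add \lnot (d \land d), ((a \land a) \to e)):
        \lnot (\lnot a \land \lnot c): β-rule — branch into \lnot \lnot a  //  \lnot \lnot c.
          branch 2.2.1 (add \lnot \lnot a):
            \lnot (d \land d): β-rule — branch into \lnot d  //  \lnot d.
              branch 2.2.1.1 (add \lnot d):
                ((a \land a) \to e): β-rule — branch into \lnot (a \land a)  //  e.
                  branch 2.2.1.1.1 (add \lnot (a \land a)):
                    \lnot (a \land a): β-rule — branch into \lnot a  //  \lnot a.
                      branch 2.2.1.1.1.1 (add \lnot a):
                        × closes — contains both a and \lnot a.
                      branch 2.2.1.1.1.2 (add \lnot a):
                        × closes — contains both a and \lnot a.
                  branch 2.2.1.1.2 (add e):
                    ○ open, literals {a=1, b=0, d=0, e=1}.
              branch 2.2.1.2 (add \lnot d):
                ((a \land a) \to e): β-rule — branch into \lnot (a \land a)  //  e.
                  branch 2.2.1.2.1 (add \lnot (a \land a)):
                    \lnot (a \land a): β-rule — branch into \lnot a  //  \lnot a.
                      branch 2.2.1.2.1.1 (add \lnot a):
                        × closes — contains both a and \lnot a.
                      branch 2.2.1.2.1.2 (add \lnot a):
                        × closes — contains both a and \lnot a.
                  branch 2.2.1.2.2 (add e):
                    ○ open, literals {a=1, b=0, d=0, e=1}.
          branch 2.2.2 (add \lnot \lnot c):
            \lnot (d \land d): β-rule — branch into \lnot d  //  \lnot d.
              branch 2.2.2.1 (add \lnot d):
                ((a \land a) \to e): β-rule — branch into \lnot (a \land a)  //  e.
                  branch 2.2.2.1.1 (add \lnot (a \land a)):
                    \lnot (a \land a): β-rule — branch into \lnot a  //  \lnot a.
                      branch 2.2.2.1.1.1 (add \lnot a):
                        ○ open, literals {a=0, b=0, c=1, d=0, e=1}.
                      branch 2.2.2.1.1.2 (add \lnot a):
                        ○ open, literals {a=0, b=0, c=1, d=0, e=1}.
                  branch 2.2.2.1.2 (add e):
                    ○ open, literals {b=0, c=1, d=0, e=1}.
              branch 2.2.2.2 (add \lnot d):
                ((a \land a) \to e): β-rule — branch into \lnot (a \land a)  //  e.
                  branch 2.2.2.2.1 (add \lnot (a \land a)):
                    \lnot (a \land a): β-rule — branch into \lnot a  //  \lnot a.
                      branch 2.2.2.2.1.1 (add \lnot a):
                        ○ open, literals {a=0, b=0, c=1, d=0, e=1}.
                      branch 2.2.2.2.1.2 (add \lnot a):
                        ○ open, literals {a=0, b=0, c=1, d=0, e=1}.
                  branch 2.2.2.2.2 (add e):
                    ○ open, literals {b=0, c=1, d=0, e=1}.
5 branches closed, 9 open.
An open branch gives a countermodel: c=0 (unmentioned atoms arbitrary); under it the original formula is false.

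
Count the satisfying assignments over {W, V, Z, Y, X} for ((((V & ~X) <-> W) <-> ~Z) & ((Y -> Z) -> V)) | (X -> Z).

Initial set: {(((((V & ~X) <-> W) <-> ~Z) & ((Y -> Z) -> V)) | (X -> Z))}.
(((((V & ~X) <-> W) <-> ~Z) & ((Y -> Z) -> V)) | (X -> Z)): β-rule — branch into ((((V & ~X) <-> W) <-> ~Z) & ((Y -> Z) -> V))  //  (X -> Z).
  branch 1 (add ((((V & ~X) <-> W) <-> ~Z) & ((Y -> Z) -> V))):
    ((((V & ~X) <-> W) <-> ~Z) & ((Y -> Z) -> V)): α-rule — add (((V & ~X) <-> W) <-> ~Z), ((Y -> Z) -> V).
    (((V & ~X) <-> W) <-> ~Z): β-rule — branch into ((V & ~X) <-> W), ~Z  //  ~((V & ~X) <-> W), ~~Z.
      branch 1.1 (add ((V & ~X) <-> W), ~Z):
        ((Y -> Z) -> V): β-rule — branch into ~(Y -> Z)  //  V.
          branch 1.1.1 (add ~(Y -> Z)):
            ~(Y -> Z): α-rule — add Y, ~Z.
            ((V & ~X) <-> W): β-rule — branch into (V & ~X), W  //  ~(V & ~X), ~W.
              branch 1.1.1.1 (add (V & ~X), W):
                (V & ~X): α-rule — add V, ~X.
                ○ open, literals {V=T, W=T, X=F, Y=T, Z=F}.
              branch 1.1.1.2 (add ~(V & ~X), ~W):
                ~(V & ~X): β-rule — branch into ~V  //  ~~X.
                  branch 1.1.1.2.1 (add ~V):
                    ○ open, literals {V=F, W=F, Y=T, Z=F}.
                  branch 1.1.1.2.2 (add ~~X):
                    ○ open, literals {W=F, X=T, Y=T, Z=F}.
          branch 1.1.2 (add V):
            ((V & ~X) <-> W): β-rule — branch into (V & ~X), W  //  ~(V & ~X), ~W.
              branch 1.1.2.1 (add (V & ~X), W):
                (V & ~X): α-rule — add V, ~X.
                ○ open, literals {V=T, W=T, X=F, Z=F}.
              branch 1.1.2.2 (add ~(V & ~X), ~W):
                ~(V & ~X): β-rule — branch into ~V  //  ~~X.
                  branch 1.1.2.2.1 (add ~V):
                    × closes — contains both V and ~V.
                  branch 1.1.2.2.2 (add ~~X):
                    ○ open, literals {V=T, W=F, X=T, Z=F}.
      branch 1.2 (add ~((V & ~X) <-> W), ~~Z):
        ((Y -> Z) -> V): β-rule — branch into ~(Y -> Z)  //  V.
          branch 1.2.1 (add ~(Y -> Z)):
            ~(Y -> Z): α-rule — add Y, ~Z.
            × closes — contains both Z and ~Z.
          branch 1.2.2 (add V):
            ~((V & ~X) <-> W): β-rule — branch into (V & ~X), ~W  //  ~(V & ~X), W.
              branch 1.2.2.1 (add (V & ~X), ~W):
                (V & ~X): α-rule — add V, ~X.
                ○ open, literals {V=T, W=F, X=F, Z=T}.
              branch 1.2.2.2 (add ~(V & ~X), W):
                ~(V & ~X): β-rule — branch into ~V  //  ~~X.
                  branch 1.2.2.2.1 (add ~V):
                    × closes — contains both V and ~V.
                  branch 1.2.2.2.2 (add ~~X):
                    ○ open, literals {V=T, W=T, X=T, Z=T}.
  branch 2 (add (X -> Z)):
    (X -> Z): β-rule — branch into ~X  //  Z.
      branch 2.1 (add ~X):
        ○ open, literals {X=F}.
      branch 2.2 (add Z):
        ○ open, literals {Z=T}.
3 branches closed, 9 open.
Each open branch fixes some atoms; the unmentioned ones are free. Counting distinct full assignments: branch {V=T, W=T, X=F, Y=T, Z=F} (none free) contributes 1 new; branch {V=F, W=F, Y=T, Z=F} (X) contributes 2 new; branch {W=F, X=T, Y=T, Z=F} (V) contributes 1 new; branch {V=T, W=T, X=F, Z=F} (Y) contributes 1 new; branch {V=T, W=F, X=T, Z=F} (Y) contributes 1 new; branch {V=T, W=F, X=F, Z=T} (Y) contributes 2 new; branch {V=T, W=T, X=T, Z=T} (Y) contributes 2 new; branch {X=F} (W, V, Z, Y) contributes 11 new; branch {Z=T} (W, V, Y, X) contributes 6 new. Total: 27.

27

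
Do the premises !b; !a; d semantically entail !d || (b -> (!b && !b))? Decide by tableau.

Initial set: {!b; !a; d; !(!d || (b -> (!b && !b)))}.
!(!d || (b -> (!b && !b))): α-rule — add !!d, !(b -> (!b && !b)).
!(b -> (!b && !b)): α-rule — add b, !(!b && !b).
× closes — contains both b and !b.
All 1 branch closes.
Every branch closed, so the premises entail the conclusion.

Yes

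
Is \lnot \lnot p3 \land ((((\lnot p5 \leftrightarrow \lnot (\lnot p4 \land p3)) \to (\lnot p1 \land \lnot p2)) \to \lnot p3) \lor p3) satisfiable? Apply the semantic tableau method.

Satisfiable

Initial set: {(\lnot \lnot p3 \land ((((\lnot p5 \leftrightarrow \lnot (\lnot p4 \land p3)) \to (\lnot p1 \land \lnot p2)) \to \lnot p3) \lor p3))}.
(\lnot \lnot p3 \land ((((\lnot p5 \leftrightarrow \lnot (\lnot p4 \land p3)) \to (\lnot p1 \land \lnot p2)) \to \lnot p3) \lor p3)): α-rule — add \lnot \lnot p3, ((((\lnot p5 \leftrightarrow \lnot (\lnot p4 \land p3)) \to (\lnot p1 \land \lnot p2)) \to \lnot p3) \lor p3).
\lnot \lnot p3: drop double negation, giving p3.
((((\lnot p5 \leftrightarrow \lnot (\lnot p4 \land p3)) \to (\lnot p1 \land \lnot p2)) \to \lnot p3) \lor p3): β-rule — branch into (((\lnot p5 \leftrightarrow \lnot (\lnot p4 \land p3)) \to (\lnot p1 \land \lnot p2)) \to \lnot p3)  //  p3.
  branch 1 (add (((\lnot p5 \leftrightarrow \lnot (\lnot p4 \land p3)) \to (\lnot p1 \land \lnot p2)) \to \lnot p3)):
    (((\lnot p5 \leftrightarrow \lnot (\lnot p4 \land p3)) \to (\lnot p1 \land \lnot p2)) \to \lnot p3): β-rule — branch into \lnot ((\lnot p5 \leftrightarrow \lnot (\lnot p4 \land p3)) \to (\lnot p1 \land \lnot p2))  //  \lnot p3.
      branch 1.1 (add \lnot ((\lnot p5 \leftrightarrow \lnot (\lnot p4 \land p3)) \to (\lnot p1 \land \lnot p2))):
        \lnot ((\lnot p5 \leftrightarrow \lnot (\lnot p4 \land p3)) \to (\lnot p1 \land \lnot p2)): α-rule — add (\lnot p5 \leftrightarrow \lnot (\lnot p4 \land p3)), \lnot (\lnot p1 \land \lnot p2).
        (\lnot p5 \leftrightarrow \lnot (\lnot p4 \land p3)): β-rule — branch into \lnot p5, \lnot (\lnot p4 \land p3)  //  \lnot \lnot p5, \lnot \lnot (\lnot p4 \land p3).
          branch 1.1.1 (add \lnot p5, \lnot (\lnot p4 \land p3)):
            \lnot (\lnot p1 \land \lnot p2): β-rule — branch into \lnot \lnot p1  //  \lnot \lnot p2.
              branch 1.1.1.1 (add \lnot \lnot p1):
                \lnot (\lnot p4 \land p3): β-rule — branch into \lnot \lnot p4  //  \lnot p3.
                  branch 1.1.1.1.1 (add \lnot \lnot p4):
                    ○ open, literals {p1=true, p3=true, p4=true, p5=false}.
                  branch 1.1.1.1.2 (add \lnot p3):
                    × closes — contains both p3 and \lnot p3.
              branch 1.1.1.2 (add \lnot \lnot p2):
                \lnot (\lnot p4 \land p3): β-rule — branch into \lnot \lnot p4  //  \lnot p3.
                  branch 1.1.1.2.1 (add \lnot \lnot p4):
                    ○ open, literals {p2=true, p3=true, p4=true, p5=false}.
                  branch 1.1.1.2.2 (add \lnot p3):
                    × closes — contains both p3 and \lnot p3.
          branch 1.1.2 (add \lnot \lnot p5, \lnot \lnot (\lnot p4 \land p3)):
            \lnot \lnot (\lnot p4 \land p3): α-rule — add \lnot p4, p3.
            \lnot (\lnot p1 \land \lnot p2): β-rule — branch into \lnot \lnot p1  //  \lnot \lnot p2.
              branch 1.1.2.1 (add \lnot \lnot p1):
                ○ open, literals {p1=true, p3=true, p4=false, p5=true}.
              branch 1.1.2.2 (add \lnot \lnot p2):
                ○ open, literals {p2=true, p3=true, p4=false, p5=true}.
      branch 1.2 (add \lnot p3):
        × closes — contains both p3 and \lnot p3.
  branch 2 (add p3):
    ○ open, literals {p3=true}.
3 branches closed, 5 open.
An open branch gives a satisfying assignment: p1=true, p3=true, p4=true, p5=false.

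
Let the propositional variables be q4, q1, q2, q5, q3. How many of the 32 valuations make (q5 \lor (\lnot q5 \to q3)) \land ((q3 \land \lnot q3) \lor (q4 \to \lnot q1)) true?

18

Initial set: {((q5 \lor (\lnot q5 \to q3)) \land ((q3 \land \lnot q3) \lor (q4 \to \lnot q1)))}.
((q5 \lor (\lnot q5 \to q3)) \land ((q3 \land \lnot q3) \lor (q4 \to \lnot q1))): α-rule — add (q5 \lor (\lnot q5 \to q3)), ((q3 \land \lnot q3) \lor (q4 \to \lnot q1)).
(q5 \lor (\lnot q5 \to q3)): β-rule — branch into q5  //  (\lnot q5 \to q3).
  branch 1 (add q5):
    ((q3 \land \lnot q3) \lor (q4 \to \lnot q1)): β-rule — branch into (q3 \land \lnot q3)  //  (q4 \to \lnot q1).
      branch 1.1 (add (q3 \land \lnot q3)):
        (q3 \land \lnot q3): α-rule — add q3, \lnot q3.
        × closes — contains both q3 and \lnot q3.
      branch 1.2 (add (q4 \to \lnot q1)):
        (q4 \to \lnot q1): β-rule — branch into \lnot q4  //  \lnot q1.
          branch 1.2.1 (add \lnot q4):
            ○ open, literals {q4=false, q5=true}.
          branch 1.2.2 (add \lnot q1):
            ○ open, literals {q1=false, q5=true}.
  branch 2 (add (\lnot q5 \to q3)):
    ((q3 \land \lnot q3) \lor (q4 \to \lnot q1)): β-rule — branch into (q3 \land \lnot q3)  //  (q4 \to \lnot q1).
      branch 2.1 (add (q3 \land \lnot q3)):
        (q3 \land \lnot q3): α-rule — add q3, \lnot q3.
        × closes — contains both q3 and \lnot q3.
      branch 2.2 (add (q4 \to \lnot q1)):
        (\lnot q5 \to q3): β-rule — branch into \lnot \lnot q5  //  q3.
          branch 2.2.1 (add \lnot \lnot q5):
            (q4 \to \lnot q1): β-rule — branch into \lnot q4  //  \lnot q1.
              branch 2.2.1.1 (add \lnot q4):
                ○ open, literals {q4=false, q5=true}.
              branch 2.2.1.2 (add \lnot q1):
                ○ open, literals {q1=false, q5=true}.
          branch 2.2.2 (add q3):
            (q4 \to \lnot q1): β-rule — branch into \lnot q4  //  \lnot q1.
              branch 2.2.2.1 (add \lnot q4):
                ○ open, literals {q3=true, q4=false}.
              branch 2.2.2.2 (add \lnot q1):
                ○ open, literals {q1=false, q3=true}.
2 branches closed, 6 open.
Each open branch fixes some atoms; the unmentioned ones are free. Counting distinct full assignments: branch {q4=false, q5=true} (q1, q2, q3) contributes 8 new; branch {q1=false, q5=true} (q4, q2, q3) contributes 4 new; branch {q4=false, q5=true} (q1, q2, q3) contributes 0 new; branch {q1=false, q5=true} (q4, q2, q3) contributes 0 new; branch {q3=true, q4=false} (q1, q2, q5) contributes 4 new; branch {q1=false, q3=true} (q4, q2, q5) contributes 2 new. Total: 18.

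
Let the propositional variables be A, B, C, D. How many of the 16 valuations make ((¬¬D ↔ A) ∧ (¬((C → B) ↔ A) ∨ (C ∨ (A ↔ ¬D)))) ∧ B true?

Initial set: {T (((¬¬D ↔ A) ∧ (¬((C → B) ↔ A) ∨ (C ∨ (A ↔ ¬D)))) ∧ B)}.
T (((¬¬D ↔ A) ∧ (¬((C → B) ↔ A) ∨ (C ∨ (A ↔ ¬D)))) ∧ B): α-rule — add T ((¬¬D ↔ A) ∧ (¬((C → B) ↔ A) ∨ (C ∨ (A ↔ ¬D)))), T B.
T ((¬¬D ↔ A) ∧ (¬((C → B) ↔ A) ∨ (C ∨ (A ↔ ¬D)))): α-rule — add T (¬¬D ↔ A), T (¬((C → B) ↔ A) ∨ (C ∨ (A ↔ ¬D))).
T (¬¬D ↔ A): β-rule — branch into T ¬¬D, T A  //  F ¬¬D, F A.
  branch 1 (add T ¬¬D, T A):
    T ¬¬D: drop double negation, giving T D.
    T (¬((C → B) ↔ A) ∨ (C ∨ (A ↔ ¬D))): β-rule — branch into T ¬((C → B) ↔ A)  //  T (C ∨ (A ↔ ¬D)).
      branch 1.1 (add T ¬((C → B) ↔ A)):
        T ¬((C → B) ↔ A): β-rule — branch into T (C → B), F A  //  F (C → B), T A.
          branch 1.1.1 (add T (C → B), F A):
            × closes — contains both A and ¬A.
          branch 1.1.2 (add F (C → B), T A):
            F (C → B): α-rule — add T C, F B.
            × closes — contains both B and ¬B.
      branch 1.2 (add T (C ∨ (A ↔ ¬D))):
        T (C ∨ (A ↔ ¬D)): β-rule — branch into T C  //  T (A ↔ ¬D).
          branch 1.2.1 (add T C):
            ○ open, literals {A=1, B=1, C=1, D=1}.
          branch 1.2.2 (add T (A ↔ ¬D)):
            T (A ↔ ¬D): β-rule — branch into T A, T ¬D  //  F A, F ¬D.
              branch 1.2.2.1 (add T A, T ¬D):
                × closes — contains both D and ¬D.
              branch 1.2.2.2 (add F A, F ¬D):
                × closes — contains both A and ¬A.
  branch 2 (add F ¬¬D, F A):
    F ¬¬D: drop double negation, giving F D.
    T (¬((C → B) ↔ A) ∨ (C ∨ (A ↔ ¬D))): β-rule — branch into T ¬((C → B) ↔ A)  //  T (C ∨ (A ↔ ¬D)).
      branch 2.1 (add T ¬((C → B) ↔ A)):
        T ¬((C → B) ↔ A): β-rule — branch into T (C → B), F A  //  F (C → B), T A.
          branch 2.1.1 (add T (C → B), F A):
            T (C → B): β-rule — branch into F C  //  T B.
              branch 2.1.1.1 (add F C):
                ○ open, literals {A=0, B=1, C=0, D=0}.
              branch 2.1.1.2 (add T B):
                ○ open, literals {A=0, B=1, D=0}.
          branch 2.1.2 (add F (C → B), T A):
            × closes — contains both A and ¬A.
      branch 2.2 (add T (C ∨ (A ↔ ¬D))):
        T (C ∨ (A ↔ ¬D)): β-rule — branch into T C  //  T (A ↔ ¬D).
          branch 2.2.1 (add T C):
            ○ open, literals {A=0, B=1, C=1, D=0}.
          branch 2.2.2 (add T (A ↔ ¬D)):
            T (A ↔ ¬D): β-rule — branch into T A, T ¬D  //  F A, F ¬D.
              branch 2.2.2.1 (add T A, T ¬D):
                × closes — contains both A and ¬A.
              branch 2.2.2.2 (add F A, F ¬D):
                × closes — contains both D and ¬D.
7 branches closed, 4 open.
Each open branch fixes some atoms; the unmentioned ones are free. Counting distinct full assignments: branch {A=1, B=1, C=1, D=1} (none free) contributes 1 new; branch {A=0, B=1, C=0, D=0} (none free) contributes 1 new; branch {A=0, B=1, D=0} (C) contributes 1 new; branch {A=0, B=1, C=1, D=0} (none free) contributes 0 new. Total: 3.

3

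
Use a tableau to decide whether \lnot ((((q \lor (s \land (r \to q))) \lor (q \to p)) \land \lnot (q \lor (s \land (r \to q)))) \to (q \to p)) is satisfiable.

Unsatisfiable

Initial set: {\lnot ((((q \lor (s \land (r \to q))) \lor (q \to p)) \land \lnot (q \lor (s \land (r \to q)))) \to (q \to p))}.
\lnot ((((q \lor (s \land (r \to q))) \lor (q \to p)) \land \lnot (q \lor (s \land (r \to q)))) \to (q \to p)): α-rule — add (((q \lor (s \land (r \to q))) \lor (q \to p)) \land \lnot (q \lor (s \land (r \to q)))), \lnot (q \to p).
(((q \lor (s \land (r \to q))) \lor (q \to p)) \land \lnot (q \lor (s \land (r \to q)))): α-rule — add ((q \lor (s \land (r \to q))) \lor (q \to p)), \lnot (q \lor (s \land (r \to q))).
\lnot (q \to p): α-rule — add q, \lnot p.
\lnot (q \lor (s \land (r \to q))): α-rule — add \lnot q, \lnot (s \land (r \to q)).
× closes — contains both q and \lnot q.
All 1 branch closes.
Every branch closed; the formula is unsatisfiable.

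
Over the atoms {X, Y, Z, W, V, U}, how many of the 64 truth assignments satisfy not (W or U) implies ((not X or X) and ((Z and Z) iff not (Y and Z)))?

52

Initial set: {(not (W or U) implies ((not X or X) and ((Z and Z) iff not (Y and Z))))}.
(not (W or U) implies ((not X or X) and ((Z and Z) iff not (Y and Z)))): β-rule — branch into not not (W or U)  //  ((not X or X) and ((Z and Z) iff not (Y and Z))).
  branch 1 (add not not (W or U)):
    not not (W or U): β-rule — branch into W  //  U.
      branch 1.1 (add W):
        ○ open, literals {W=1}.
      branch 1.2 (add U):
        ○ open, literals {U=1}.
  branch 2 (add ((not X or X) and ((Z and Z) iff not (Y and Z)))):
    ((not X or X) and ((Z and Z) iff not (Y and Z))): α-rule — add (not X or X), ((Z and Z) iff not (Y and Z)).
    (not X or X): β-rule — branch into not X  //  X.
      branch 2.1 (add not X):
        ((Z and Z) iff not (Y and Z)): β-rule — branch into (Z and Z), not (Y and Z)  //  not (Z and Z), not not (Y and Z).
          branch 2.1.1 (add (Z and Z), not (Y and Z)):
            (Z and Z): α-rule — add Z, Z.
            not (Y and Z): β-rule — branch into not Y  //  not Z.
              branch 2.1.1.1 (add not Y):
                ○ open, literals {X=0, Y=0, Z=1}.
              branch 2.1.1.2 (add not Z):
                × closes — contains both Z and not Z.
          branch 2.1.2 (add not (Z and Z), not not (Y and Z)):
            not not (Y and Z): α-rule — add Y, Z.
            not (Z and Z): β-rule — branch into not Z  //  not Z.
              branch 2.1.2.1 (add not Z):
                × closes — contains both Z and not Z.
              branch 2.1.2.2 (add not Z):
                × closes — contains both Z and not Z.
      branch 2.2 (add X):
        ((Z and Z) iff not (Y and Z)): β-rule — branch into (Z and Z), not (Y and Z)  //  not (Z and Z), not not (Y and Z).
          branch 2.2.1 (add (Z and Z), not (Y and Z)):
            (Z and Z): α-rule — add Z, Z.
            not (Y and Z): β-rule — branch into not Y  //  not Z.
              branch 2.2.1.1 (add not Y):
                ○ open, literals {X=1, Y=0, Z=1}.
              branch 2.2.1.2 (add not Z):
                × closes — contains both Z and not Z.
          branch 2.2.2 (add not (Z and Z), not not (Y and Z)):
            not not (Y and Z): α-rule — add Y, Z.
            not (Z and Z): β-rule — branch into not Z  //  not Z.
              branch 2.2.2.1 (add not Z):
                × closes — contains both Z and not Z.
              branch 2.2.2.2 (add not Z):
                × closes — contains both Z and not Z.
6 branches closed, 4 open.
Each open branch fixes some atoms; the unmentioned ones are free. Counting distinct full assignments: branch {W=1} (X, Y, Z, V, U) contributes 32 new; branch {U=1} (X, Y, Z, W, V) contributes 16 new; branch {X=0, Y=0, Z=1} (W, V, U) contributes 2 new; branch {X=1, Y=0, Z=1} (W, V, U) contributes 2 new. Total: 52.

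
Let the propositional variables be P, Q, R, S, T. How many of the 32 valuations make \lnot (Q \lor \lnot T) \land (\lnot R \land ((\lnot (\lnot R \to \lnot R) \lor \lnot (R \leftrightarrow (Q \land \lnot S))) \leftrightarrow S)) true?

2

Initial set: {(\lnot (Q \lor \lnot T) \land (\lnot R \land ((\lnot (\lnot R \to \lnot R) \lor \lnot (R \leftrightarrow (Q \land \lnot S))) \leftrightarrow S)))}.
(\lnot (Q \lor \lnot T) \land (\lnot R \land ((\lnot (\lnot R \to \lnot R) \lor \lnot (R \leftrightarrow (Q \land \lnot S))) \leftrightarrow S))): α-rule — add \lnot (Q \lor \lnot T), (\lnot R \land ((\lnot (\lnot R \to \lnot R) \lor \lnot (R \leftrightarrow (Q \land \lnot S))) \leftrightarrow S)).
\lnot (Q \lor \lnot T): α-rule — add \lnot Q, \lnot \lnot T.
(\lnot R \land ((\lnot (\lnot R \to \lnot R) \lor \lnot (R \leftrightarrow (Q \land \lnot S))) \leftrightarrow S)): α-rule — add \lnot R, ((\lnot (\lnot R \to \lnot R) \lor \lnot (R \leftrightarrow (Q \land \lnot S))) \leftrightarrow S).
((\lnot (\lnot R \to \lnot R) \lor \lnot (R \leftrightarrow (Q \land \lnot S))) \leftrightarrow S): β-rule — branch into (\lnot (\lnot R \to \lnot R) \lor \lnot (R \leftrightarrow (Q \land \lnot S))), S  //  \lnot (\lnot (\lnot R \to \lnot R) \lor \lnot (R \leftrightarrow (Q \land \lnot S))), \lnot S.
  branch 1 (add (\lnot (\lnot R \to \lnot R) \lor \lnot (R \leftrightarrow (Q \land \lnot S))), S):
    (\lnot (\lnot R \to \lnot R) \lor \lnot (R \leftrightarrow (Q \land \lnot S))): β-rule — branch into \lnot (\lnot R \to \lnot R)  //  \lnot (R \leftrightarrow (Q \land \lnot S)).
      branch 1.1 (add \lnot (\lnot R \to \lnot R)):
        \lnot (\lnot R \to \lnot R): α-rule — add \lnot R, \lnot \lnot R.
        × closes — contains both R and \lnot R.
      branch 1.2 (add \lnot (R \leftrightarrow (Q \land \lnot S))):
        \lnot (R \leftrightarrow (Q \land \lnot S)): β-rule — branch into R, \lnot (Q \land \lnot S)  //  \lnot R, (Q \land \lnot S).
          branch 1.2.1 (add R, \lnot (Q \land \lnot S)):
            × closes — contains both R and \lnot R.
          branch 1.2.2 (add \lnot R, (Q \land \lnot S)):
            (Q \land \lnot S): α-rule — add Q, \lnot S.
            × closes — contains both Q and \lnot Q.
  branch 2 (add \lnot (\lnot (\lnot R \to \lnot R) \lor \lnot (R \leftrightarrow (Q \land \lnot S))), \lnot S):
    \lnot (\lnot (\lnot R \to \lnot R) \lor \lnot (R \leftrightarrow (Q \land \lnot S))): α-rule — add \lnot \lnot (\lnot R \to \lnot R), \lnot \lnot (R \leftrightarrow (Q \land \lnot S)).
    \lnot \lnot (\lnot R \to \lnot R): β-rule — branch into \lnot \lnot R  //  \lnot R.
      branch 2.1 (add \lnot \lnot R):
        × closes — contains both R and \lnot R.
      branch 2.2 (add \lnot R):
        \lnot \lnot (R \leftrightarrow (Q \land \lnot S)): β-rule — branch into R, (Q \land \lnot S)  //  \lnot R, \lnot (Q \land \lnot S).
          branch 2.2.1 (add R, (Q \land \lnot S)):
            × closes — contains both R and \lnot R.
          branch 2.2.2 (add \lnot R, \lnot (Q \land \lnot S)):
            \lnot (Q \land \lnot S): β-rule — branch into \lnot Q  //  \lnot \lnot S.
              branch 2.2.2.1 (add \lnot Q):
                ○ open, literals {Q=0, R=0, S=0, T=1}.
              branch 2.2.2.2 (add \lnot \lnot S):
                × closes — contains both S and \lnot S.
6 branches closed, 1 open.
Each open branch fixes some atoms; the unmentioned ones are free. Counting distinct full assignments: branch {Q=0, R=0, S=0, T=1} (P) contributes 2 new. Total: 2.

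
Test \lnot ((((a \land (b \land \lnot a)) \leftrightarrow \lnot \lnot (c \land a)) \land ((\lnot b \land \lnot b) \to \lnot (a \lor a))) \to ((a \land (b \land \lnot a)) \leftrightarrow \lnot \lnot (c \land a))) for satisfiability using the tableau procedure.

Initial set: {\lnot ((((a \land (b \land \lnot a)) \leftrightarrow \lnot \lnot (c \land a)) \land ((\lnot b \land \lnot b) \to \lnot (a \lor a))) \to ((a \land (b \land \lnot a)) \leftrightarrow \lnot \lnot (c \land a)))}.
\lnot ((((a \land (b \land \lnot a)) \leftrightarrow \lnot \lnot (c \land a)) \land ((\lnot b \land \lnot b) \to \lnot (a \lor a))) \to ((a \land (b \land \lnot a)) \leftrightarrow \lnot \lnot (c \land a))): α-rule — add (((a \land (b \land \lnot a)) \leftrightarrow \lnot \lnot (c \land a)) \land ((\lnot b \land \lnot b) \to \lnot (a \lor a))), \lnot ((a \land (b \land \lnot a)) \leftrightarrow \lnot \lnot (c \land a)).
(((a \land (b \land \lnot a)) \leftrightarrow \lnot \lnot (c \land a)) \land ((\lnot b \land \lnot b) \to \lnot (a \lor a))): α-rule — add ((a \land (b \land \lnot a)) \leftrightarrow \lnot \lnot (c \land a)), ((\lnot b \land \lnot b) \to \lnot (a \lor a)).
\lnot ((a \land (b \land \lnot a)) \leftrightarrow \lnot \lnot (c \land a)): β-rule — branch into (a \land (b \land \lnot a)), \lnot \lnot \lnot (c \land a)  //  \lnot (a \land (b \land \lnot a)), \lnot \lnot (c \land a).
  branch 1 (add (a \land (b \land \lnot a)), \lnot \lnot \lnot (c \land a)):
    (a \land (b \land \lnot a)): α-rule — add a, (b \land \lnot a).
    \lnot \lnot \lnot (c \land a): drop double negation, giving \lnot (c \land a).
    (b \land \lnot a): α-rule — add b, \lnot a.
    × closes — contains both a and \lnot a.
  branch 2 (add \lnot (a \land (b \land \lnot a)), \lnot \lnot (c \land a)):
    \lnot \lnot (c \land a): drop double negation, giving (c \land a).
    (c \land a): α-rule — add c, a.
    ((a \land (b \land \lnot a)) \leftrightarrow \lnot \lnot (c \land a)): β-rule — branch into (a \land (b \land \lnot a)), \lnot \lnot (c \land a)  //  \lnot (a \land (b \land \lnot a)), \lnot \lnot \lnot (c \land a).
      branch 2.1 (add (a \land (b \land \lnot a)), \lnot \lnot (c \land a)):
        (a \land (b \land \lnot a)): α-rule — add a, (b \land \lnot a).
        \lnot \lnot (c \land a): drop double negation, giving (c \land a).
        (b \land \lnot a): α-rule — add b, \lnot a.
        × closes — contains both a and \lnot a.
      branch 2.2 (add \lnot (a \land (b \land \lnot a)), \lnot \lnot \lnot (c \land a)):
        \lnot \lnot \lnot (c \land a): drop double negation, giving \lnot (c \land a).
        ((\lnot b \land \lnot b) \to \lnot (a \lor a)): β-rule — branch into \lnot (\lnot b \land \lnot b)  //  \lnot (a \lor a).
          branch 2.2.1 (add \lnot (\lnot b \land \lnot b)):
            \lnot (a \land (b \land \lnot a)): β-rule — branch into \lnot a  //  \lnot (b \land \lnot a).
              branch 2.2.1.1 (add \lnot a):
                × closes — contains both a and \lnot a.
              branch 2.2.1.2 (add \lnot (b \land \lnot a)):
                \lnot (a \land (b \land \lnot a)): β-rule — branch into \lnot a  //  \lnot (b \land \lnot a).
                  branch 2.2.1.2.1 (add \lnot a):
                    × closes — contains both a and \lnot a.
                  branch 2.2.1.2.2 (add \lnot (b \land \lnot a)):
                    \lnot (c \land a): β-rule — branch into \lnot c  //  \lnot a.
                      branch 2.2.1.2.2.1 (add \lnot c):
                        × closes — contains both c and \lnot c.
                      branch 2.2.1.2.2.2 (add \lnot a):
                        × closes — contains both a and \lnot a.
          branch 2.2.2 (add \lnot (a \lor a)):
            \lnot (a \lor a): α-rule — add \lnot a, \lnot a.
            × closes — contains both a and \lnot a.
All 7 branches close.
Every branch closed; the formula is unsatisfiable.

Unsatisfiable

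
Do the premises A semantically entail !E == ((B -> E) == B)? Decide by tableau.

No

Initial set: {T A; F (!E == ((B -> E) == B))}.
F (!E == ((B -> E) == B)): β-rule — branch into T !E, F ((B -> E) == B)  //  F !E, T ((B -> E) == B).
  branch 1 (add T !E, F ((B -> E) == B)):
    F ((B -> E) == B): β-rule — branch into T (B -> E), F B  //  F (B -> E), T B.
      branch 1.1 (add T (B -> E), F B):
        T (B -> E): β-rule — branch into F B  //  T E.
          branch 1.1.1 (add F B):
            ○ open, literals {A=1, B=0, E=0}.
          branch 1.1.2 (add T E):
            × closes — contains both E and !E.
      branch 1.2 (add F (B -> E), T B):
        F (B -> E): α-rule — add T B, F E.
        ○ open, literals {A=1, B=1, E=0}.
  branch 2 (add F !E, T ((B -> E) == B)):
    T ((B -> E) == B): β-rule — branch into T (B -> E), T B  //  F (B -> E), F B.
      branch 2.1 (add T (B -> E), T B):
        T (B -> E): β-rule — branch into F B  //  T E.
          branch 2.1.1 (add F B):
            × closes — contains both B and !B.
          branch 2.1.2 (add T E):
            ○ open, literals {A=1, B=1, E=1}.
      branch 2.2 (add F (B -> E), F B):
        F (B -> E): α-rule — add T B, F E.
        × closes — contains both B and !B.
3 branches closed, 3 open.
An open branch gives a countermodel: A=1, B=0, E=0 (unmentioned atoms arbitrary); the premises hold there but the conclusion fails.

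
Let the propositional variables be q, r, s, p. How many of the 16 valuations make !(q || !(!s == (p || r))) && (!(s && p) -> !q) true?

4

Initial set: {(!(q || !(!s == (p || r))) && (!(s && p) -> !q))}.
(!(q || !(!s == (p || r))) && (!(s && p) -> !q)): α-rule — add !(q || !(!s == (p || r))), (!(s && p) -> !q).
!(q || !(!s == (p || r))): α-rule — add !q, !!(!s == (p || r)).
(!(s && p) -> !q): β-rule — branch into !!(s && p)  //  !q.
  branch 1 (add !!(s && p)):
    !!(s && p): α-rule — add s, p.
    !!(!s == (p || r)): β-rule — branch into !s, (p || r)  //  !!s, !(p || r).
      branch 1.1 (add !s, (p || r)):
        × closes — contains both s and !s.
      branch 1.2 (add !!s, !(p || r)):
        !(p || r): α-rule — add !p, !r.
        × closes — contains both p and !p.
  branch 2 (add !q):
    !!(!s == (p || r)): β-rule — branch into !s, (p || r)  //  !!s, !(p || r).
      branch 2.1 (add !s, (p || r)):
        (p || r): β-rule — branch into p  //  r.
          branch 2.1.1 (add p):
            ○ open, literals {p=T, q=F, s=F}.
          branch 2.1.2 (add r):
            ○ open, literals {q=F, r=T, s=F}.
      branch 2.2 (add !!s, !(p || r)):
        !(p || r): α-rule — add !p, !r.
        ○ open, literals {p=F, q=F, r=F, s=T}.
2 branches closed, 3 open.
Each open branch fixes some atoms; the unmentioned ones are free. Counting distinct full assignments: branch {p=T, q=F, s=F} (r) contributes 2 new; branch {q=F, r=T, s=F} (p) contributes 1 new; branch {p=F, q=F, r=F, s=T} (none free) contributes 1 new. Total: 4.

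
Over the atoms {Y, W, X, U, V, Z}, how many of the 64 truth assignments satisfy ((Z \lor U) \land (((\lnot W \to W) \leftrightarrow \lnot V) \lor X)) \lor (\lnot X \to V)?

54

Initial set: {(((Z \lor U) \land (((\lnot W \to W) \leftrightarrow \lnot V) \lor X)) \lor (\lnot X \to V))}.
(((Z \lor U) \land (((\lnot W \to W) \leftrightarrow \lnot V) \lor X)) \lor (\lnot X \to V)): β-rule — branch into ((Z \lor U) \land (((\lnot W \to W) \leftrightarrow \lnot V) \lor X))  //  (\lnot X \to V).
  branch 1 (add ((Z \lor U) \land (((\lnot W \to W) \leftrightarrow \lnot V) \lor X))):
    ((Z \lor U) \land (((\lnot W \to W) \leftrightarrow \lnot V) \lor X)): α-rule — add (Z \lor U), (((\lnot W \to W) \leftrightarrow \lnot V) \lor X).
    (Z \lor U): β-rule — branch into Z  //  U.
      branch 1.1 (add Z):
        (((\lnot W \to W) \leftrightarrow \lnot V) \lor X): β-rule — branch into ((\lnot W \to W) \leftrightarrow \lnot V)  //  X.
          branch 1.1.1 (add ((\lnot W \to W) \leftrightarrow \lnot V)):
            ((\lnot W \to W) \leftrightarrow \lnot V): β-rule — branch into (\lnot W \to W), \lnot V  //  \lnot (\lnot W \to W), \lnot \lnot V.
              branch 1.1.1.1 (add (\lnot W \to W), \lnot V):
                (\lnot W \to W): β-rule — branch into \lnot \lnot W  //  W.
                  branch 1.1.1.1.1 (add \lnot \lnot W):
                    ○ open, literals {V=0, W=1, Z=1}.
                  branch 1.1.1.1.2 (add W):
                    ○ open, literals {V=0, W=1, Z=1}.
              branch 1.1.1.2 (add \lnot (\lnot W \to W), \lnot \lnot V):
                \lnot (\lnot W \to W): α-rule — add \lnot W, \lnot W.
                ○ open, literals {V=1, W=0, Z=1}.
          branch 1.1.2 (add X):
            ○ open, literals {X=1, Z=1}.
      branch 1.2 (add U):
        (((\lnot W \to W) \leftrightarrow \lnot V) \lor X): β-rule — branch into ((\lnot W \to W) \leftrightarrow \lnot V)  //  X.
          branch 1.2.1 (add ((\lnot W \to W) \leftrightarrow \lnot V)):
            ((\lnot W \to W) \leftrightarrow \lnot V): β-rule — branch into (\lnot W \to W), \lnot V  //  \lnot (\lnot W \to W), \lnot \lnot V.
              branch 1.2.1.1 (add (\lnot W \to W), \lnot V):
                (\lnot W \to W): β-rule — branch into \lnot \lnot W  //  W.
                  branch 1.2.1.1.1 (add \lnot \lnot W):
                    ○ open, literals {U=1, V=0, W=1}.
                  branch 1.2.1.1.2 (add W):
                    ○ open, literals {U=1, V=0, W=1}.
              branch 1.2.1.2 (add \lnot (\lnot W \to W), \lnot \lnot V):
                \lnot (\lnot W \to W): α-rule — add \lnot W, \lnot W.
                ○ open, literals {U=1, V=1, W=0}.
          branch 1.2.2 (add X):
            ○ open, literals {U=1, X=1}.
  branch 2 (add (\lnot X \to V)):
    (\lnot X \to V): β-rule — branch into \lnot \lnot X  //  V.
      branch 2.1 (add \lnot \lnot X):
        ○ open, literals {X=1}.
      branch 2.2 (add V):
        ○ open, literals {V=1}.
0 branches closed, 10 open.
Each open branch fixes some atoms; the unmentioned ones are free. Counting distinct full assignments: branch {V=0, W=1, Z=1} (Y, X, U) contributes 8 new; branch {V=0, W=1, Z=1} (Y, X, U) contributes 0 new; branch {V=1, W=0, Z=1} (Y, X, U) contributes 8 new; branch {X=1, Z=1} (Y, W, U, V) contributes 8 new; branch {U=1, V=0, W=1} (Y, X, Z) contributes 4 new; branch {U=1, V=0, W=1} (Y, X, Z) contributes 0 new; branch {U=1, V=1, W=0} (Y, X, Z) contributes 4 new; branch {U=1, X=1} (Y, W, V, Z) contributes 4 new; branch {X=1} (Y, W, U, V, Z) contributes 8 new; branch {V=1} (Y, W, X, U, Z) contributes 10 new. Total: 54.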